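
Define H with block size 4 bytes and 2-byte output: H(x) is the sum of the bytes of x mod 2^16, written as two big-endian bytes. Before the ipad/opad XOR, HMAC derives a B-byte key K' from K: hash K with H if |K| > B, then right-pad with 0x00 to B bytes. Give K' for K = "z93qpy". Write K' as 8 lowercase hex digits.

02400000

|K| = 6 > B = 4, so first hash the key.
H(K): sum = 122+57+51+113+112+121 = 576 → 02 40.
Zero-pad H(K) = 02 40 to 4 bytes: K' = 02 40 00 00.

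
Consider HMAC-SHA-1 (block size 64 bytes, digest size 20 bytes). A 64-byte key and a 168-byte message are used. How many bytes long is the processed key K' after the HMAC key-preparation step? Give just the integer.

64

Key is 64 ≤ 64 bytes, zero-padded: |K'| = 64.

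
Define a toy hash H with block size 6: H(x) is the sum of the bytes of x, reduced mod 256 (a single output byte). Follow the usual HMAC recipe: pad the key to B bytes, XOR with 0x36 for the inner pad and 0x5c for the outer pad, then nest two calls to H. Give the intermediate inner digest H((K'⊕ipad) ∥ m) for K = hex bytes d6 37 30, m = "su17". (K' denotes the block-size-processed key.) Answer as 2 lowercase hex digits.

Key hex bytes d6 37 30 is 3 bytes ≤ B = 6; zero-pad to 6 bytes: K' = d6 37 30 00 00 00.
K' ⊕ ipad = e0 01 06 36 36 36.
Inner input = e0 01 06 36 36 36 ∥ 73 75 31 37.
Inner hash: sum = 224+1+6+54+54+54+115+117+49+55 = 729; mod 256 = 217 → d9.

d9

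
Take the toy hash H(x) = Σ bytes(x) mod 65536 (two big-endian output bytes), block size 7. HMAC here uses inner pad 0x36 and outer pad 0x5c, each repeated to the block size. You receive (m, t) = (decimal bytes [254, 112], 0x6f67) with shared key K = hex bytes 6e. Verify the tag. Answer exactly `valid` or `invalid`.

Key hex bytes 6e is 1 byte ≤ B = 7; zero-pad to 7 bytes: K' = 6e 00 00 00 00 00 00.
K' ⊕ ipad = 58 36 36 36 36 36 36; K' ⊕ opad = 32 5c 5c 5c 5c 5c 5c.
Inner hash: sum = 88+54+54+54+54+54+54+254+112 = 778 → 03 0a.
Outer hash (recomputed tag): sum = 50+92+92+92+92+92+92+3+10 = 615 → 02 67.
Recomputed tag = 0267; claimed = 6f67 → mismatch.

invalid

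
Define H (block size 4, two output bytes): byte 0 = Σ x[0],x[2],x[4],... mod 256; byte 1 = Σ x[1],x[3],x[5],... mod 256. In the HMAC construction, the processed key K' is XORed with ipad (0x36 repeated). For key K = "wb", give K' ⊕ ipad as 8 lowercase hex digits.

Key "wb" = 77 62 is 2 bytes ≤ B = 4; zero-pad to 4 bytes: K' = 77 62 00 00.
XOR each byte with 0x36: 77⊕36=41, 62⊕36=54, 00⊕36=36, 00⊕36=36.

41543636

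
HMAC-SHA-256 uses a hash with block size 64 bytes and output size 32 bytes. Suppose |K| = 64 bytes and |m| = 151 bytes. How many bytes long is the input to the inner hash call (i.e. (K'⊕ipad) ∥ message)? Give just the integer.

Key is 64 ≤ 64 bytes, zero-padded: |K'| = 64.
Inner input = (K'⊕ipad) ∥ m → 64 + 151 = 215 bytes.

215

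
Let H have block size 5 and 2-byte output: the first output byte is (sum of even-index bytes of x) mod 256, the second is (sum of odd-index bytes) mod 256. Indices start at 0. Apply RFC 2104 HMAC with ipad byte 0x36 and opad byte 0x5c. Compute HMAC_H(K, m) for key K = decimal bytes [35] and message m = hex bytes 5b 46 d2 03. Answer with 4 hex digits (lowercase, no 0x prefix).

d082

Key decimal bytes [35] = 23 is 1 byte ≤ B = 5; zero-pad to 5 bytes: K' = 23 00 00 00 00.
K' ⊕ ipad = 15 36 36 36 36.  K' ⊕ opad = 7f 5c 5c 5c 5c.
Inner input = (K'⊕ipad) ∥ m = 15 36 36 36 36 ∥ 5b 46 d2 03.
Inner hash: even-index sum = 202 mod 256 = 202; odd-index sum = 409 mod 256 = 153 → ca 99.
Outer input = (K'⊕opad) ∥ inner = 7f 5c 5c 5c 5c ∥ ca 99.
Outer hash (tag): even-index sum = 464 mod 256 = 208; odd-index sum = 386 mod 256 = 130 → d0 82.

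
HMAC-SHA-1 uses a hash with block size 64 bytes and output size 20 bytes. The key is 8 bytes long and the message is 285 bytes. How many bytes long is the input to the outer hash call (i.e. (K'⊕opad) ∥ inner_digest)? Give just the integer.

Key is 8 ≤ 64 bytes, zero-padded: |K'| = 64.
Outer input = (K'⊕opad) ∥ H(inner) → 64 + 20 = 84 bytes.

84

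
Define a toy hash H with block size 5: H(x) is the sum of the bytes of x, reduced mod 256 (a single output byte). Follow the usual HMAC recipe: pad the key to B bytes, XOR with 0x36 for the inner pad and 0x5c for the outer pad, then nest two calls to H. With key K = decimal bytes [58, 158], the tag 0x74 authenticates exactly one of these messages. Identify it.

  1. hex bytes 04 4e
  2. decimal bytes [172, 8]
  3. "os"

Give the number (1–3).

Key decimal bytes [58, 158] = 3a 9e is 2 bytes ≤ B = 5; zero-pad to 5 bytes: K' = 3a 9e 00 00 00.
K' ⊕ ipad = 0c a8 36 36 36; K' ⊕ opad = 66 c2 5c 5c 5c.
m1: inner = H(0c a8 36 36 36 04 4e) = a8; tag = H(66 c2 5c 5c 5c a8) = e4
m2: inner = H(0c a8 36 36 36 ac 08) = 0a; tag = H(66 c2 5c 5c 5c 0a) = 46
m3: inner = H(0c a8 36 36 36 6f 73) = 38; tag = H(66 c2 5c 5c 5c 38) = 74 ← matches

3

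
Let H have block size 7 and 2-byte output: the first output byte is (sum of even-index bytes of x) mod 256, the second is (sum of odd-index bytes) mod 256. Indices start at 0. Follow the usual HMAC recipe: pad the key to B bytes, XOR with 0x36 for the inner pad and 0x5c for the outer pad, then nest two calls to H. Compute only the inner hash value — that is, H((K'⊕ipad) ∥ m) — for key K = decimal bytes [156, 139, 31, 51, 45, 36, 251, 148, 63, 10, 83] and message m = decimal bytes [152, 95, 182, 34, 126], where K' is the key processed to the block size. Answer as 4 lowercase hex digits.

Key decimal bytes [156, 139, 31, 51, 45, 36, 251, 148, 63, 10, 83] = 9c 8b 1f 33 2d 24 fb 94 3f 0a 53 is 11 bytes > B = 7, so hash it first: H(key) = 75 80, then zero-pad to 7 bytes: K' = 75 80 00 00 00 00 00.
K' ⊕ ipad = 43 b6 36 36 36 36 36.
Inner input = 43 b6 36 36 36 36 36 ∥ 98 5f b6 22 7e.
Inner hash: even-index sum = 358 mod 256 = 102; odd-index sum = 750 mod 256 = 238 → 66 ee.

66ee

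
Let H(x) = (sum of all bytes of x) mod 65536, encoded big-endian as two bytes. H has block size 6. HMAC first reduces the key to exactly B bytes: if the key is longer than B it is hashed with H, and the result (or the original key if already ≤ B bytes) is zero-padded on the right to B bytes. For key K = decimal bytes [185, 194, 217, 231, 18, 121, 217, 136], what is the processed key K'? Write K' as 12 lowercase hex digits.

052700000000

|K| = 8 > B = 6, so first hash the key.
H(K): sum = 185+194+217+231+18+121+217+136 = 1319 → 05 27.
Zero-pad H(K) = 05 27 to 6 bytes: K' = 05 27 00 00 00 00.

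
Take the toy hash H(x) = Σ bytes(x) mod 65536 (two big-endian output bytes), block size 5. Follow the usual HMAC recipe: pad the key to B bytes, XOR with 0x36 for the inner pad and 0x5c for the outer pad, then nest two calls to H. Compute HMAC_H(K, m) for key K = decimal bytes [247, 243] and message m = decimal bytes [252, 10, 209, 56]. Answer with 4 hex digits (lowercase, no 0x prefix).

Key decimal bytes [247, 243] = f7 f3 is 2 bytes ≤ B = 5; zero-pad to 5 bytes: K' = f7 f3 00 00 00.
K' ⊕ ipad = c1 c5 36 36 36.  K' ⊕ opad = ab af 5c 5c 5c.
Inner input = (K'⊕ipad) ∥ m = c1 c5 36 36 36 ∥ fc 0a d1 38.
Inner hash: sum = 193+197+54+54+54+252+10+209+56 = 1079 → 04 37.
Outer input = (K'⊕opad) ∥ inner = ab af 5c 5c 5c ∥ 04 37.
Outer hash (tag): sum = 171+175+92+92+92+4+55 = 681 → 02 a9.

02a9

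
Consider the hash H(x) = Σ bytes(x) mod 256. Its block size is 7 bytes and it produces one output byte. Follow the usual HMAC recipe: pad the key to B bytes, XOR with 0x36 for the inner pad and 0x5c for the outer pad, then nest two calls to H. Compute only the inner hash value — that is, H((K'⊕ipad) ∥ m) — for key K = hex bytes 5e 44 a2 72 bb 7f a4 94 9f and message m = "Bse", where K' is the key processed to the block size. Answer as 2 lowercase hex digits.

Key hex bytes 5e 44 a2 72 bb 7f a4 94 9f is 9 bytes > B = 7, so hash it first: H(key) = c7, then zero-pad to 7 bytes: K' = c7 00 00 00 00 00 00.
K' ⊕ ipad = f1 36 36 36 36 36 36.
Inner input = f1 36 36 36 36 36 36 ∥ 42 73 65.
Inner hash: sum = 241+54+54+54+54+54+54+66+115+101 = 847; mod 256 = 79 → 4f.

4f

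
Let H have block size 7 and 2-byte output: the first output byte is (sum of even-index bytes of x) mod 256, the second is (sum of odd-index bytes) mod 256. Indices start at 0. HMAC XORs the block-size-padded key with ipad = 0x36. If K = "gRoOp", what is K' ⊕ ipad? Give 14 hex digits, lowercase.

Key "gRoOp" = 67 52 6f 4f 70 is 5 bytes ≤ B = 7; zero-pad to 7 bytes: K' = 67 52 6f 4f 70 00 00.
XOR each byte with 0x36: 67⊕36=51, 52⊕36=64, 6f⊕36=59, 4f⊕36=79, 70⊕36=46, 00⊕36=36, 00⊕36=36.

51645979463636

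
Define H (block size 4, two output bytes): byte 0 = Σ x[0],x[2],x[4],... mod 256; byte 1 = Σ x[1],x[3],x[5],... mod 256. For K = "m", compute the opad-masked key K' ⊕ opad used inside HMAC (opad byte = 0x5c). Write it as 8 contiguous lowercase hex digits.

315c5c5c

Key "m" = 6d is 1 byte ≤ B = 4; zero-pad to 4 bytes: K' = 6d 00 00 00.
XOR each byte with 0x5c: 6d⊕5c=31, 00⊕5c=5c, 00⊕5c=5c, 00⊕5c=5c.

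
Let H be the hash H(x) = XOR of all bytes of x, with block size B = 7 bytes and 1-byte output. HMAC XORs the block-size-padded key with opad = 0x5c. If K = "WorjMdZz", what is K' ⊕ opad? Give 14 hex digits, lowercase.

Key "WorjMdZz" = 57 6f 72 6a 4d 64 5a 7a is 8 bytes > B = 7, so hash it first: H(key) = 29, then zero-pad to 7 bytes: K' = 29 00 00 00 00 00 00.
XOR each byte with 0x5c: 29⊕5c=75, 00⊕5c=5c, 00⊕5c=5c, 00⊕5c=5c, 00⊕5c=5c, 00⊕5c=5c, 00⊕5c=5c.

755c5c5c5c5c5c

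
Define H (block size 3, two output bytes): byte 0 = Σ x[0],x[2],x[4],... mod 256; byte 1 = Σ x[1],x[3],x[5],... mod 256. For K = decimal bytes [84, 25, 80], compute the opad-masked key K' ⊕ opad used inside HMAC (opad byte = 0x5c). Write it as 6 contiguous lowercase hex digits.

Key decimal bytes [84, 25, 80] = 54 19 50 is exactly B = 3 bytes: K' = 54 19 50.
XOR each byte with 0x5c: 54⊕5c=08, 19⊕5c=45, 50⊕5c=0c.

08450c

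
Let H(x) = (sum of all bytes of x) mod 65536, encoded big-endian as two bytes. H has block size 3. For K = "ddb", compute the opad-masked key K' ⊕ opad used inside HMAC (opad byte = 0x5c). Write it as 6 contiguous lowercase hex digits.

Key "ddb" = 64 64 62 is exactly B = 3 bytes: K' = 64 64 62.
XOR each byte with 0x5c: 64⊕5c=38, 64⊕5c=38, 62⊕5c=3e.

38383e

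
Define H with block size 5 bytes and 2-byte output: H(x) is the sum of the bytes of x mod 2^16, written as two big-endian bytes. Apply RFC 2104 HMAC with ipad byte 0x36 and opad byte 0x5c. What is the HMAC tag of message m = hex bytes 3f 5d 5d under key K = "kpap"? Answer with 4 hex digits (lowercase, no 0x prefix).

0199

Key "kpap" = 6b 70 61 70 is 4 bytes ≤ B = 5; zero-pad to 5 bytes: K' = 6b 70 61 70 00.
K' ⊕ ipad = 5d 46 57 46 36.  K' ⊕ opad = 37 2c 3d 2c 5c.
Inner input = (K'⊕ipad) ∥ m = 5d 46 57 46 36 ∥ 3f 5d 5d.
Inner hash: sum = 93+70+87+70+54+63+93+93 = 623 → 02 6f.
Outer input = (K'⊕opad) ∥ inner = 37 2c 3d 2c 5c ∥ 02 6f.
Outer hash (tag): sum = 55+44+61+44+92+2+111 = 409 → 01 99.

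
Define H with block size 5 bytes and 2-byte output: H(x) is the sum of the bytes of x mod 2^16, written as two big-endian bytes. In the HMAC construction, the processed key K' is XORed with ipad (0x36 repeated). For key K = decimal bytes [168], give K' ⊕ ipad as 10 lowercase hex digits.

Key decimal bytes [168] = a8 is 1 byte ≤ B = 5; zero-pad to 5 bytes: K' = a8 00 00 00 00.
XOR each byte with 0x36: a8⊕36=9e, 00⊕36=36, 00⊕36=36, 00⊕36=36, 00⊕36=36.

9e36363636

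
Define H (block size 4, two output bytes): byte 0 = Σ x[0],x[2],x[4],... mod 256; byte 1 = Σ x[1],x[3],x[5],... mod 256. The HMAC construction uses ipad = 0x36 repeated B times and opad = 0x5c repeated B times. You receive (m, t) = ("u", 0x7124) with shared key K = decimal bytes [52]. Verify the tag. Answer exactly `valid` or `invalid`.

valid

Key decimal bytes [52] = 34 is 1 byte ≤ B = 4; zero-pad to 4 bytes: K' = 34 00 00 00.
K' ⊕ ipad = 02 36 36 36; K' ⊕ opad = 68 5c 5c 5c.
Inner hash: even-index sum = 173 mod 256 = 173; odd-index sum = 108 mod 256 = 108 → ad 6c.
Outer hash (recomputed tag): even-index sum = 369 mod 256 = 113; odd-index sum = 292 mod 256 = 36 → 71 24.
Recomputed tag = 7124; claimed = 7124 → match.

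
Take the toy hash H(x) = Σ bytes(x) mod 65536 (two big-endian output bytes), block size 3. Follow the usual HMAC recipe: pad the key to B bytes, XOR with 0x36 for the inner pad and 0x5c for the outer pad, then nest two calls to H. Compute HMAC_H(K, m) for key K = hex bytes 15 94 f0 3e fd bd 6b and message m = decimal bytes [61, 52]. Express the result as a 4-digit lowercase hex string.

0202

Key hex bytes 15 94 f0 3e fd bd 6b is 7 bytes > B = 3, so hash it first: H(key) = 03 fc, then zero-pad to 3 bytes: K' = 03 fc 00.
K' ⊕ ipad = 35 ca 36.  K' ⊕ opad = 5f a0 5c.
Inner input = (K'⊕ipad) ∥ m = 35 ca 36 ∥ 3d 34.
Inner hash: sum = 53+202+54+61+52 = 422 → 01 a6.
Outer input = (K'⊕opad) ∥ inner = 5f a0 5c ∥ 01 a6.
Outer hash (tag): sum = 95+160+92+1+166 = 514 → 02 02.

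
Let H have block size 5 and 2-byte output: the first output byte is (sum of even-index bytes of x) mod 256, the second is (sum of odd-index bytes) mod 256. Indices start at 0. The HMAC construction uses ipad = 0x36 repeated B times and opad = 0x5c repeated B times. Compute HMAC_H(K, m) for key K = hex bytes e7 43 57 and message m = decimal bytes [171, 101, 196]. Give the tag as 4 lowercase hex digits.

Key hex bytes e7 43 57 is 3 bytes ≤ B = 5; zero-pad to 5 bytes: K' = e7 43 57 00 00.
K' ⊕ ipad = d1 75 61 36 36.  K' ⊕ opad = bb 1f 0b 5c 5c.
Inner input = (K'⊕ipad) ∥ m = d1 75 61 36 36 ∥ ab 65 c4.
Inner hash: even-index sum = 461 mod 256 = 205; odd-index sum = 538 mod 256 = 26 → cd 1a.
Outer input = (K'⊕opad) ∥ inner = bb 1f 0b 5c 5c ∥ cd 1a.
Outer hash (tag): even-index sum = 316 mod 256 = 60; odd-index sum = 328 mod 256 = 72 → 3c 48.

3c48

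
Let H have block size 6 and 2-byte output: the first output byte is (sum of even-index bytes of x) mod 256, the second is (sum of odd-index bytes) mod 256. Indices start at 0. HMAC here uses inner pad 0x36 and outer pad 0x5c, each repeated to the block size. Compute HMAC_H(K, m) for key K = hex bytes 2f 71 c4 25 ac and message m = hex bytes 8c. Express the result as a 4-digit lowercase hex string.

Key hex bytes 2f 71 c4 25 ac is 5 bytes ≤ B = 6; zero-pad to 6 bytes: K' = 2f 71 c4 25 ac 00.
K' ⊕ ipad = 19 47 f2 13 9a 36.  K' ⊕ opad = 73 2d 98 79 f0 5c.
Inner input = (K'⊕ipad) ∥ m = 19 47 f2 13 9a 36 ∥ 8c.
Inner hash: even-index sum = 561 mod 256 = 49; odd-index sum = 144 mod 256 = 144 → 31 90.
Outer input = (K'⊕opad) ∥ inner = 73 2d 98 79 f0 5c ∥ 31 90.
Outer hash (tag): even-index sum = 556 mod 256 = 44; odd-index sum = 402 mod 256 = 146 → 2c 92.

2c92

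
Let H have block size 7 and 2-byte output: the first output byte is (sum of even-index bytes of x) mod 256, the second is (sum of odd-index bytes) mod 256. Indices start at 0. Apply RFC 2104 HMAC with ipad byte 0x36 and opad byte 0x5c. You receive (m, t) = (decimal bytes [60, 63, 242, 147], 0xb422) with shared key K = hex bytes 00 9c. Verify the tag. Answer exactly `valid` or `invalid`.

Key hex bytes 00 9c is 2 bytes ≤ B = 7; zero-pad to 7 bytes: K' = 00 9c 00 00 00 00 00.
K' ⊕ ipad = 36 aa 36 36 36 36 36; K' ⊕ opad = 5c c0 5c 5c 5c 5c 5c.
Inner hash: even-index sum = 426 mod 256 = 170; odd-index sum = 580 mod 256 = 68 → aa 44.
Outer hash (recomputed tag): even-index sum = 436 mod 256 = 180; odd-index sum = 546 mod 256 = 34 → b4 22.
Recomputed tag = b422; claimed = b422 → match.

valid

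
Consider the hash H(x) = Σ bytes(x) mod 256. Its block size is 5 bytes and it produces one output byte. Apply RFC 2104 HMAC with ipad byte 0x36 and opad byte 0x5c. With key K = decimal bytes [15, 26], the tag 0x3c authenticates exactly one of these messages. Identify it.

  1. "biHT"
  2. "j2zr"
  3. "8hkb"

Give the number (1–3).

2

Key decimal bytes [15, 26] = 0f 1a is 2 bytes ≤ B = 5; zero-pad to 5 bytes: K' = 0f 1a 00 00 00.
K' ⊕ ipad = 39 2c 36 36 36; K' ⊕ opad = 53 46 5c 5c 5c.
m1: inner = H(39 2c 36 36 36 62 69 48 54) = 6e; tag = H(53 46 5c 5c 5c 6e) = 1b
m2: inner = H(39 2c 36 36 36 6a 32 7a 72) = 8f; tag = H(53 46 5c 5c 5c 8f) = 3c ← matches
m3: inner = H(39 2c 36 36 36 38 68 6b 62) = 74; tag = H(53 46 5c 5c 5c 74) = 21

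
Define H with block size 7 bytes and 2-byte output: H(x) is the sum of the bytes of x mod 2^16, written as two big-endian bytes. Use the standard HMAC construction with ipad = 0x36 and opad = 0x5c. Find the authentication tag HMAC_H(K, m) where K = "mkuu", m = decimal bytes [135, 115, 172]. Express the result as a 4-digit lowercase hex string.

Key "mkuu" = 6d 6b 75 75 is 4 bytes ≤ B = 7; zero-pad to 7 bytes: K' = 6d 6b 75 75 00 00 00.
K' ⊕ ipad = 5b 5d 43 43 36 36 36.  K' ⊕ opad = 31 37 29 29 5c 5c 5c.
Inner input = (K'⊕ipad) ∥ m = 5b 5d 43 43 36 36 36 ∥ 87 73 ac.
Inner hash: sum = 91+93+67+67+54+54+54+135+115+172 = 902 → 03 86.
Outer input = (K'⊕opad) ∥ inner = 31 37 29 29 5c 5c 5c ∥ 03 86.
Outer hash (tag): sum = 49+55+41+41+92+92+92+3+134 = 599 → 02 57.

0257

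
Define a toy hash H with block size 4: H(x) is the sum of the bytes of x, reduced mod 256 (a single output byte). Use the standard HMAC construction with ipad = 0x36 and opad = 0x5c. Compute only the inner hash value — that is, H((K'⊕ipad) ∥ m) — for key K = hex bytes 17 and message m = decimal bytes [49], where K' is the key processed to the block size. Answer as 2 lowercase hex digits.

f4

Key hex bytes 17 is 1 byte ≤ B = 4; zero-pad to 4 bytes: K' = 17 00 00 00.
K' ⊕ ipad = 21 36 36 36.
Inner input = 21 36 36 36 ∥ 31.
Inner hash: sum = 33+54+54+54+49 = 244 → f4.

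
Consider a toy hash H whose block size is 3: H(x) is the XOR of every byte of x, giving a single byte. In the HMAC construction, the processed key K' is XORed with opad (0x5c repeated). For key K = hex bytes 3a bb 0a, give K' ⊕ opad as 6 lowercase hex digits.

Key hex bytes 3a bb 0a is exactly B = 3 bytes: K' = 3a bb 0a.
XOR each byte with 0x5c: 3a⊕5c=66, bb⊕5c=e7, 0a⊕5c=56.

66e756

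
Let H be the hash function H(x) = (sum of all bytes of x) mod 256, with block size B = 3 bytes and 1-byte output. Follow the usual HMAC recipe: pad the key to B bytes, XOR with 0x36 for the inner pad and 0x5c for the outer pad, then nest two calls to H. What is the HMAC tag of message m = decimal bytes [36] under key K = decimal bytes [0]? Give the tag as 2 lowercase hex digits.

Key decimal bytes [0] = 00 is 1 byte ≤ B = 3; zero-pad to 3 bytes: K' = 00 00 00.
K' ⊕ ipad = 36 36 36.  K' ⊕ opad = 5c 5c 5c.
Inner input = (K'⊕ipad) ∥ m = 36 36 36 ∥ 24.
Inner hash: sum = 54+54+54+36 = 198 → c6.
Outer input = (K'⊕opad) ∥ inner = 5c 5c 5c ∥ c6.
Outer hash (tag): sum = 92+92+92+198 = 474; mod 256 = 218 → da.

da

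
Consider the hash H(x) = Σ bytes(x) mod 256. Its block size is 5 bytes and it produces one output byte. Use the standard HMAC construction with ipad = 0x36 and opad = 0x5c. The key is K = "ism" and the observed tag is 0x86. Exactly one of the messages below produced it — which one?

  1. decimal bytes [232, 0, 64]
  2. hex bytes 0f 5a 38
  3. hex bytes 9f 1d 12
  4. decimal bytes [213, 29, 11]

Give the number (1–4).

Key "ism" = 69 73 6d is 3 bytes ≤ B = 5; zero-pad to 5 bytes: K' = 69 73 6d 00 00.
K' ⊕ ipad = 5f 45 5b 36 36; K' ⊕ opad = 35 2f 31 5c 5c.
m1: inner = H(5f 45 5b 36 36 e8 00 40) = 93; tag = H(35 2f 31 5c 5c 93) = e0
m2: inner = H(5f 45 5b 36 36 0f 5a 38) = 0c; tag = H(35 2f 31 5c 5c 0c) = 59
m3: inner = H(5f 45 5b 36 36 9f 1d 12) = 39; tag = H(35 2f 31 5c 5c 39) = 86 ← matches
m4: inner = H(5f 45 5b 36 36 d5 1d 0b) = 68; tag = H(35 2f 31 5c 5c 68) = b5

3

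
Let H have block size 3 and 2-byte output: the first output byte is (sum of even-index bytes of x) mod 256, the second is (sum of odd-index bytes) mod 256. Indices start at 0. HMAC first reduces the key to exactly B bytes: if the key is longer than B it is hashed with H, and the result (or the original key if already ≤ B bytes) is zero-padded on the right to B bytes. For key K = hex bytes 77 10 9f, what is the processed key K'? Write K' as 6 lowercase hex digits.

77109f

Key hex bytes 77 10 9f is exactly B = 3 bytes: K' = 77 10 9f.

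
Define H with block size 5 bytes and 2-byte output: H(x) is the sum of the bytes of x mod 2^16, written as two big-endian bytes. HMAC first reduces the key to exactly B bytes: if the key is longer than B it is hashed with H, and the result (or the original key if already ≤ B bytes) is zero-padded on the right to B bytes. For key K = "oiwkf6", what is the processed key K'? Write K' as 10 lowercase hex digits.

|K| = 6 > B = 5, so first hash the key.
H(K): sum = 111+105+119+107+102+54 = 598 → 02 56.
Zero-pad H(K) = 02 56 to 5 bytes: K' = 02 56 00 00 00.

0256000000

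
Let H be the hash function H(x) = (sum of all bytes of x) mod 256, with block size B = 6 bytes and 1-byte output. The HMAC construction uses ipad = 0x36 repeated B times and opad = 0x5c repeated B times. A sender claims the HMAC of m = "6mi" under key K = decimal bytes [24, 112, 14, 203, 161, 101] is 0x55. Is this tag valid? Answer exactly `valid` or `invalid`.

invalid

Key decimal bytes [24, 112, 14, 203, 161, 101] = 18 70 0e cb a1 65 is exactly B = 6 bytes: K' = 18 70 0e cb a1 65.
K' ⊕ ipad = 2e 46 38 fd 97 53; K' ⊕ opad = 44 2c 52 97 fd 39.
Inner hash: sum = 46+70+56+253+151+83+54+109+105 = 927; mod 256 = 159 → 9f.
Outer hash (recomputed tag): sum = 68+44+82+151+253+57+159 = 814; mod 256 = 46 → 2e.
Recomputed tag = 2e; claimed = 55 → mismatch.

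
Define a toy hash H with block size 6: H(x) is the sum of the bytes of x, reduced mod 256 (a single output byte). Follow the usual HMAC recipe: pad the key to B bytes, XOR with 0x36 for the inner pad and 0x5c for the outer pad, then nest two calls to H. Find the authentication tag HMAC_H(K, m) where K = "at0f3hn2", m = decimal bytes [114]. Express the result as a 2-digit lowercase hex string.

d6

Key "at0f3hn2" = 61 74 30 66 33 68 6e 32 is 8 bytes > B = 6, so hash it first: H(key) = a6, then zero-pad to 6 bytes: K' = a6 00 00 00 00 00.
K' ⊕ ipad = 90 36 36 36 36 36.  K' ⊕ opad = fa 5c 5c 5c 5c 5c.
Inner input = (K'⊕ipad) ∥ m = 90 36 36 36 36 36 ∥ 72.
Inner hash: sum = 144+54+54+54+54+54+114 = 528; mod 256 = 16 → 10.
Outer input = (K'⊕opad) ∥ inner = fa 5c 5c 5c 5c 5c ∥ 10.
Outer hash (tag): sum = 250+92+92+92+92+92+16 = 726; mod 256 = 214 → d6.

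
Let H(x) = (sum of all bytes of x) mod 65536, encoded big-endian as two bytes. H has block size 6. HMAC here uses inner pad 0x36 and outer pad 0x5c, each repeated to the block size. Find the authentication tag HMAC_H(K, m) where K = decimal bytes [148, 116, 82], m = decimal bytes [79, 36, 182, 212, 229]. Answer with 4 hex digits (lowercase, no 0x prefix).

02e2

Key decimal bytes [148, 116, 82] = 94 74 52 is 3 bytes ≤ B = 6; zero-pad to 6 bytes: K' = 94 74 52 00 00 00.
K' ⊕ ipad = a2 42 64 36 36 36.  K' ⊕ opad = c8 28 0e 5c 5c 5c.
Inner input = (K'⊕ipad) ∥ m = a2 42 64 36 36 36 ∥ 4f 24 b6 d4 e5.
Inner hash: sum = 162+66+100+54+54+54+79+36+182+212+229 = 1228 → 04 cc.
Outer input = (K'⊕opad) ∥ inner = c8 28 0e 5c 5c 5c ∥ 04 cc.
Outer hash (tag): sum = 200+40+14+92+92+92+4+204 = 738 → 02 e2.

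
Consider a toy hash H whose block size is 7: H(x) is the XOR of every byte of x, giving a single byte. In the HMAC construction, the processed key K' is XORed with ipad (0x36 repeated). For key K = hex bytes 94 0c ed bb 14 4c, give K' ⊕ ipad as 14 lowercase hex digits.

a23adb8d227a36

Key hex bytes 94 0c ed bb 14 4c is 6 bytes ≤ B = 7; zero-pad to 7 bytes: K' = 94 0c ed bb 14 4c 00.
XOR each byte with 0x36: 94⊕36=a2, 0c⊕36=3a, ed⊕36=db, bb⊕36=8d, 14⊕36=22, 4c⊕36=7a, 00⊕36=36.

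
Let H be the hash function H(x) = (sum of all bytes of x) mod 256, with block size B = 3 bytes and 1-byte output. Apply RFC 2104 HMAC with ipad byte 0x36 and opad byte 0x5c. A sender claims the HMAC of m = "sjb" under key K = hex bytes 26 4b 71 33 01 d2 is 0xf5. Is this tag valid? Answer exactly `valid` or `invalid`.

valid

Key hex bytes 26 4b 71 33 01 d2 is 6 bytes > B = 3, so hash it first: H(key) = e8, then zero-pad to 3 bytes: K' = e8 00 00.
K' ⊕ ipad = de 36 36; K' ⊕ opad = b4 5c 5c.
Inner hash: sum = 222+54+54+115+106+98 = 649; mod 256 = 137 → 89.
Outer hash (recomputed tag): sum = 180+92+92+137 = 501; mod 256 = 245 → f5.
Recomputed tag = f5; claimed = f5 → match.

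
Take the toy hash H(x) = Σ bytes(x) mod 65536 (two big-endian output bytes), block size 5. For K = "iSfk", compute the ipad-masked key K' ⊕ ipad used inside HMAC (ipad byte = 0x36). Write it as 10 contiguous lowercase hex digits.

Key "iSfk" = 69 53 66 6b is 4 bytes ≤ B = 5; zero-pad to 5 bytes: K' = 69 53 66 6b 00.
XOR each byte with 0x36: 69⊕36=5f, 53⊕36=65, 66⊕36=50, 6b⊕36=5d, 00⊕36=36.

5f65505d36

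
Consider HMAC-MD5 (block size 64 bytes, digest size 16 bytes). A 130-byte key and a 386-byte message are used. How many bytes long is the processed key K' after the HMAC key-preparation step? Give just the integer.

Key is 130 > 64 bytes, so it is hashed to 16 bytes then zero-padded to 64: |K'| = 64.

64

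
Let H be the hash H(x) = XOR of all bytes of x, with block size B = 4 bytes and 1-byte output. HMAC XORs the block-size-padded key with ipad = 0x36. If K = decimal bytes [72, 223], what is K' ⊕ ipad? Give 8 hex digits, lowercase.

Key decimal bytes [72, 223] = 48 df is 2 bytes ≤ B = 4; zero-pad to 4 bytes: K' = 48 df 00 00.
XOR each byte with 0x36: 48⊕36=7e, df⊕36=e9, 00⊕36=36, 00⊕36=36.

7ee93636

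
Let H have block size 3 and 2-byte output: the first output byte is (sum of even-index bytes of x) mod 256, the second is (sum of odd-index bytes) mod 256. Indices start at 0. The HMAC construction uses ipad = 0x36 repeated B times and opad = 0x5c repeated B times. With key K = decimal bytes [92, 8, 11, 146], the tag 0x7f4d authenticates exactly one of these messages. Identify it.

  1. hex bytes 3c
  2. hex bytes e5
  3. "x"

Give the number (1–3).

Key decimal bytes [92, 8, 11, 146] = 5c 08 0b 92 is 4 bytes > B = 3, so hash it first: H(key) = 67 9a, then zero-pad to 3 bytes: K' = 67 9a 00.
K' ⊕ ipad = 51 ac 36; K' ⊕ opad = 3b c6 5c.
m1: inner = H(51 ac 36 3c) = 87 e8; tag = H(3b c6 5c 87 e8) = 7f4d ← matches
m2: inner = H(51 ac 36 e5) = 87 91; tag = H(3b c6 5c 87 91) = 284d
m3: inner = H(51 ac 36 78) = 87 24; tag = H(3b c6 5c 87 24) = bb4d

1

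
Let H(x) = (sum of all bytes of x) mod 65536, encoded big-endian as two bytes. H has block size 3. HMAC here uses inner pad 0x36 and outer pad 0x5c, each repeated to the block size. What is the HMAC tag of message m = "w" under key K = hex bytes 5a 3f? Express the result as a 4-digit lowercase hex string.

00e8

Key hex bytes 5a 3f is 2 bytes ≤ B = 3; zero-pad to 3 bytes: K' = 5a 3f 00.
K' ⊕ ipad = 6c 09 36.  K' ⊕ opad = 06 63 5c.
Inner input = (K'⊕ipad) ∥ m = 6c 09 36 ∥ 77.
Inner hash: sum = 108+9+54+119 = 290 → 01 22.
Outer input = (K'⊕opad) ∥ inner = 06 63 5c ∥ 01 22.
Outer hash (tag): sum = 6+99+92+1+34 = 232 → 00 e8.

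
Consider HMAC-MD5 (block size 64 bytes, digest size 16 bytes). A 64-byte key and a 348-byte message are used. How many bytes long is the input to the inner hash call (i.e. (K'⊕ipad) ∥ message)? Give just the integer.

Key is 64 ≤ 64 bytes, zero-padded: |K'| = 64.
Inner input = (K'⊕ipad) ∥ m → 64 + 348 = 412 bytes.

412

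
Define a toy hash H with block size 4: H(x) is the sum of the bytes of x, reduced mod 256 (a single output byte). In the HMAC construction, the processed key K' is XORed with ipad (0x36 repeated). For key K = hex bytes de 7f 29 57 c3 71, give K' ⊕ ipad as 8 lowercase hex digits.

Key hex bytes de 7f 29 57 c3 71 is 6 bytes > B = 4, so hash it first: H(key) = 11, then zero-pad to 4 bytes: K' = 11 00 00 00.
XOR each byte with 0x36: 11⊕36=27, 00⊕36=36, 00⊕36=36, 00⊕36=36.

27363636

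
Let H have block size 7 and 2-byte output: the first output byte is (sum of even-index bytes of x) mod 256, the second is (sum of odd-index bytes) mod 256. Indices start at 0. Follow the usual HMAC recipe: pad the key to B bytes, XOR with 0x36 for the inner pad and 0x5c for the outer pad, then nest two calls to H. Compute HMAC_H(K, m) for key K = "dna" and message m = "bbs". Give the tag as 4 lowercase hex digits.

c661

Key "dna" = 64 6e 61 is 3 bytes ≤ B = 7; zero-pad to 7 bytes: K' = 64 6e 61 00 00 00 00.
K' ⊕ ipad = 52 58 57 36 36 36 36.  K' ⊕ opad = 38 32 3d 5c 5c 5c 5c.
Inner input = (K'⊕ipad) ∥ m = 52 58 57 36 36 36 36 ∥ 62 62 73.
Inner hash: even-index sum = 375 mod 256 = 119; odd-index sum = 409 mod 256 = 153 → 77 99.
Outer input = (K'⊕opad) ∥ inner = 38 32 3d 5c 5c 5c 5c ∥ 77 99.
Outer hash (tag): even-index sum = 454 mod 256 = 198; odd-index sum = 353 mod 256 = 97 → c6 61.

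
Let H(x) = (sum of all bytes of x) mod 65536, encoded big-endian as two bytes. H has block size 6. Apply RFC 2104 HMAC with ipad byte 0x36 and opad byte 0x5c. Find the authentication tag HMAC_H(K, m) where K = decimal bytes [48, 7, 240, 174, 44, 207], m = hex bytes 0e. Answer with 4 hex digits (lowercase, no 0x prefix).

0420

Key decimal bytes [48, 7, 240, 174, 44, 207] = 30 07 f0 ae 2c cf is exactly B = 6 bytes: K' = 30 07 f0 ae 2c cf.
K' ⊕ ipad = 06 31 c6 98 1a f9.  K' ⊕ opad = 6c 5b ac f2 70 93.
Inner input = (K'⊕ipad) ∥ m = 06 31 c6 98 1a f9 ∥ 0e.
Inner hash: sum = 6+49+198+152+26+249+14 = 694 → 02 b6.
Outer input = (K'⊕opad) ∥ inner = 6c 5b ac f2 70 93 ∥ 02 b6.
Outer hash (tag): sum = 108+91+172+242+112+147+2+182 = 1056 → 04 20.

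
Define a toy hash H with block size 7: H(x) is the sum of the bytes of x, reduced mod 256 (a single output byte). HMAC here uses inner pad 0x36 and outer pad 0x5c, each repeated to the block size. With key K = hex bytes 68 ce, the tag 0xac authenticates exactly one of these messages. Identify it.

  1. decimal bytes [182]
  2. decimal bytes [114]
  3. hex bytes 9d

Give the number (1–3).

Key hex bytes 68 ce is 2 bytes ≤ B = 7; zero-pad to 7 bytes: K' = 68 ce 00 00 00 00 00.
K' ⊕ ipad = 5e f8 36 36 36 36 36; K' ⊕ opad = 34 92 5c 5c 5c 5c 5c.
m1: inner = H(5e f8 36 36 36 36 36 b6) = 1a; tag = H(34 92 5c 5c 5c 5c 5c 1a) = ac ← matches
m2: inner = H(5e f8 36 36 36 36 36 72) = d6; tag = H(34 92 5c 5c 5c 5c 5c d6) = 68
m3: inner = H(5e f8 36 36 36 36 36 9d) = 01; tag = H(34 92 5c 5c 5c 5c 5c 01) = 93

1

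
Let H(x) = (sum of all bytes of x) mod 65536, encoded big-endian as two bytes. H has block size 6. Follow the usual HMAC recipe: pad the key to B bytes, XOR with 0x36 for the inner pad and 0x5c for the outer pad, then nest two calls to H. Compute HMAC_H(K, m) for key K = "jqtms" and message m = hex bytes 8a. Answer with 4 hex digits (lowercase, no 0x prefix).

018e

Key "jqtms" = 6a 71 74 6d 73 is 5 bytes ≤ B = 6; zero-pad to 6 bytes: K' = 6a 71 74 6d 73 00.
K' ⊕ ipad = 5c 47 42 5b 45 36.  K' ⊕ opad = 36 2d 28 31 2f 5c.
Inner input = (K'⊕ipad) ∥ m = 5c 47 42 5b 45 36 ∥ 8a.
Inner hash: sum = 92+71+66+91+69+54+138 = 581 → 02 45.
Outer input = (K'⊕opad) ∥ inner = 36 2d 28 31 2f 5c ∥ 02 45.
Outer hash (tag): sum = 54+45+40+49+47+92+2+69 = 398 → 01 8e.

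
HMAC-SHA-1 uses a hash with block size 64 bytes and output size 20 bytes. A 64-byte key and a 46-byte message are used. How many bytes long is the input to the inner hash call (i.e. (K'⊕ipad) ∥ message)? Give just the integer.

110

Key is 64 ≤ 64 bytes, zero-padded: |K'| = 64.
Inner input = (K'⊕ipad) ∥ m → 64 + 46 = 110 bytes.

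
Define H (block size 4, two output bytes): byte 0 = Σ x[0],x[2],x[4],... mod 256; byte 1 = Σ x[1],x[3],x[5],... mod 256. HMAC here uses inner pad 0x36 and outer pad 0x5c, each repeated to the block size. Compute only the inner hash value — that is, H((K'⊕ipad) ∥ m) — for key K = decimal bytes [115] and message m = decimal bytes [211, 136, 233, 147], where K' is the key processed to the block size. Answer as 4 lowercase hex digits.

Key decimal bytes [115] = 73 is 1 byte ≤ B = 4; zero-pad to 4 bytes: K' = 73 00 00 00.
K' ⊕ ipad = 45 36 36 36.
Inner input = 45 36 36 36 ∥ d3 88 e9 93.
Inner hash: even-index sum = 567 mod 256 = 55; odd-index sum = 391 mod 256 = 135 → 37 87.

3787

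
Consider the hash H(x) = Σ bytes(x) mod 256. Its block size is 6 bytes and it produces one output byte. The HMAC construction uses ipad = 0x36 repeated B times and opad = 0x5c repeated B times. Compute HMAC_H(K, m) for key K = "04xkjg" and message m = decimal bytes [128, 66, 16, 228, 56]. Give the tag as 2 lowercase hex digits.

Key "04xkjg" = 30 34 78 6b 6a 67 is exactly B = 6 bytes: K' = 30 34 78 6b 6a 67.
K' ⊕ ipad = 06 02 4e 5d 5c 51.  K' ⊕ opad = 6c 68 24 37 36 3b.
Inner input = (K'⊕ipad) ∥ m = 06 02 4e 5d 5c 51 ∥ 80 42 10 e4 38.
Inner hash: sum = 6+2+78+93+92+81+128+66+16+228+56 = 846; mod 256 = 78 → 4e.
Outer input = (K'⊕opad) ∥ inner = 6c 68 24 37 36 3b ∥ 4e.
Outer hash (tag): sum = 108+104+36+55+54+59+78 = 494; mod 256 = 238 → ee.

ee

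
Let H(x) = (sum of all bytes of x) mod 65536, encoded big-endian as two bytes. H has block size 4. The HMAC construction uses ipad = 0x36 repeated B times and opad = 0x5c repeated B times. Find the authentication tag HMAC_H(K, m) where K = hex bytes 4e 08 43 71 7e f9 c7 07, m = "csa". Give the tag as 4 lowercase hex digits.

017d

Key hex bytes 4e 08 43 71 7e f9 c7 07 is 8 bytes > B = 4, so hash it first: H(key) = 03 4f, then zero-pad to 4 bytes: K' = 03 4f 00 00.
K' ⊕ ipad = 35 79 36 36.  K' ⊕ opad = 5f 13 5c 5c.
Inner input = (K'⊕ipad) ∥ m = 35 79 36 36 ∥ 63 73 61.
Inner hash: sum = 53+121+54+54+99+115+97 = 593 → 02 51.
Outer input = (K'⊕opad) ∥ inner = 5f 13 5c 5c ∥ 02 51.
Outer hash (tag): sum = 95+19+92+92+2+81 = 381 → 01 7d.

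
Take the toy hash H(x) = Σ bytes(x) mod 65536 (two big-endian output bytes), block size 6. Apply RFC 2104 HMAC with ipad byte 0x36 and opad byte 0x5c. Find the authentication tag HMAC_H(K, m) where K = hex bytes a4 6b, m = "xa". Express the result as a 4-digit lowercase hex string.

Key hex bytes a4 6b is 2 bytes ≤ B = 6; zero-pad to 6 bytes: K' = a4 6b 00 00 00 00.
K' ⊕ ipad = 92 5d 36 36 36 36.  K' ⊕ opad = f8 37 5c 5c 5c 5c.
Inner input = (K'⊕ipad) ∥ m = 92 5d 36 36 36 36 ∥ 78 61.
Inner hash: sum = 146+93+54+54+54+54+120+97 = 672 → 02 a0.
Outer input = (K'⊕opad) ∥ inner = f8 37 5c 5c 5c 5c ∥ 02 a0.
Outer hash (tag): sum = 248+55+92+92+92+92+2+160 = 833 → 03 41.

0341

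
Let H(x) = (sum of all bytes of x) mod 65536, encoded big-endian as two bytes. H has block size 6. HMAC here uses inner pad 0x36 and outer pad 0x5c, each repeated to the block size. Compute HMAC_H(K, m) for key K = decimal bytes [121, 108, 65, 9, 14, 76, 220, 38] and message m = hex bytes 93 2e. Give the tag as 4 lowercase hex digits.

0331

Key decimal bytes [121, 108, 65, 9, 14, 76, 220, 38] = 79 6c 41 09 0e 4c dc 26 is 8 bytes > B = 6, so hash it first: H(key) = 02 8b, then zero-pad to 6 bytes: K' = 02 8b 00 00 00 00.
K' ⊕ ipad = 34 bd 36 36 36 36.  K' ⊕ opad = 5e d7 5c 5c 5c 5c.
Inner input = (K'⊕ipad) ∥ m = 34 bd 36 36 36 36 ∥ 93 2e.
Inner hash: sum = 52+189+54+54+54+54+147+46 = 650 → 02 8a.
Outer input = (K'⊕opad) ∥ inner = 5e d7 5c 5c 5c 5c ∥ 02 8a.
Outer hash (tag): sum = 94+215+92+92+92+92+2+138 = 817 → 03 31.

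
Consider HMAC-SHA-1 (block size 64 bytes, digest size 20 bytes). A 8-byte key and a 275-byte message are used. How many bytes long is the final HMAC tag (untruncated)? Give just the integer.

20

The tag is one SHA-1 digest: 20 bytes.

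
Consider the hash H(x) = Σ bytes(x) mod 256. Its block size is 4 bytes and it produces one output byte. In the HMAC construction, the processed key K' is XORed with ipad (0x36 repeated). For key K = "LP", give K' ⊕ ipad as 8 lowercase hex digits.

7a663636

Key "LP" = 4c 50 is 2 bytes ≤ B = 4; zero-pad to 4 bytes: K' = 4c 50 00 00.
XOR each byte with 0x36: 4c⊕36=7a, 50⊕36=66, 00⊕36=36, 00⊕36=36.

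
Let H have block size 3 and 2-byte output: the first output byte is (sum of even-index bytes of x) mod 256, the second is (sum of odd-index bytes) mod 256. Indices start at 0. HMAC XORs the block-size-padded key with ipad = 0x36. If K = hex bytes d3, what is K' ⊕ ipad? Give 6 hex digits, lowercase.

Key hex bytes d3 is 1 byte ≤ B = 3; zero-pad to 3 bytes: K' = d3 00 00.
XOR each byte with 0x36: d3⊕36=e5, 00⊕36=36, 00⊕36=36.

e53636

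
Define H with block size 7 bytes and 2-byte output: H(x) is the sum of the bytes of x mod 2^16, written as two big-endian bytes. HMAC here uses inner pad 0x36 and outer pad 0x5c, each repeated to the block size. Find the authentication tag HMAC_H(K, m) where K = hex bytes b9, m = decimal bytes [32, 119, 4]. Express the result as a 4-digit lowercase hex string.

037d

Key hex bytes b9 is 1 byte ≤ B = 7; zero-pad to 7 bytes: K' = b9 00 00 00 00 00 00.
K' ⊕ ipad = 8f 36 36 36 36 36 36.  K' ⊕ opad = e5 5c 5c 5c 5c 5c 5c.
Inner input = (K'⊕ipad) ∥ m = 8f 36 36 36 36 36 36 ∥ 20 77 04.
Inner hash: sum = 143+54+54+54+54+54+54+32+119+4 = 622 → 02 6e.
Outer input = (K'⊕opad) ∥ inner = e5 5c 5c 5c 5c 5c 5c ∥ 02 6e.
Outer hash (tag): sum = 229+92+92+92+92+92+92+2+110 = 893 → 03 7d.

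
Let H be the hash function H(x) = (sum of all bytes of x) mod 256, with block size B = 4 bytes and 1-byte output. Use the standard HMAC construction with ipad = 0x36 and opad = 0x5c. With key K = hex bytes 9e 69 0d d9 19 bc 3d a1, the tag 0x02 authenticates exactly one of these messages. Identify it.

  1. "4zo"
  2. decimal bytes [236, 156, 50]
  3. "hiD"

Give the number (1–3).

2

Key hex bytes 9e 69 0d d9 19 bc 3d a1 is 8 bytes > B = 4, so hash it first: H(key) = a0, then zero-pad to 4 bytes: K' = a0 00 00 00.
K' ⊕ ipad = 96 36 36 36; K' ⊕ opad = fc 5c 5c 5c.
m1: inner = H(96 36 36 36 34 7a 6f) = 55; tag = H(fc 5c 5c 5c 55) = 65
m2: inner = H(96 36 36 36 ec 9c 32) = f2; tag = H(fc 5c 5c 5c f2) = 02 ← matches
m3: inner = H(96 36 36 36 68 69 44) = 4d; tag = H(fc 5c 5c 5c 4d) = 5d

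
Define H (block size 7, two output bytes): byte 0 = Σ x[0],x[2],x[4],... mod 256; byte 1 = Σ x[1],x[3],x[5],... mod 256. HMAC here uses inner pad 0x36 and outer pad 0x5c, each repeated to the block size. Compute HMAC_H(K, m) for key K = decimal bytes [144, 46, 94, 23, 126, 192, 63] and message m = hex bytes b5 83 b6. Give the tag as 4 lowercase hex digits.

Key decimal bytes [144, 46, 94, 23, 126, 192, 63] = 90 2e 5e 17 7e c0 3f is exactly B = 7 bytes: K' = 90 2e 5e 17 7e c0 3f.
K' ⊕ ipad = a6 18 68 21 48 f6 09.  K' ⊕ opad = cc 72 02 4b 22 9c 63.
Inner input = (K'⊕ipad) ∥ m = a6 18 68 21 48 f6 09 ∥ b5 83 b6.
Inner hash: even-index sum = 482 mod 256 = 226; odd-index sum = 666 mod 256 = 154 → e2 9a.
Outer input = (K'⊕opad) ∥ inner = cc 72 02 4b 22 9c 63 ∥ e2 9a.
Outer hash (tag): even-index sum = 493 mod 256 = 237; odd-index sum = 571 mod 256 = 59 → ed 3b.

ed3b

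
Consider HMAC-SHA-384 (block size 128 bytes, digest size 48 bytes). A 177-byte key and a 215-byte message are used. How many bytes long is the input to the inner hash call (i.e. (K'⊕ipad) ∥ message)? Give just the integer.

Key is 177 > 128 bytes, so it is hashed to 48 bytes then zero-padded to 128: |K'| = 128.
Inner input = (K'⊕ipad) ∥ m → 128 + 215 = 343 bytes.

343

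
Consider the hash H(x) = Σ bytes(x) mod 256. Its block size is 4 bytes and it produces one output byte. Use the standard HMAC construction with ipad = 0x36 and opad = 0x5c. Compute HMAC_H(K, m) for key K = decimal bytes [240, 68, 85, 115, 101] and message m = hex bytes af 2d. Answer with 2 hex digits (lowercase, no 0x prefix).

Key decimal bytes [240, 68, 85, 115, 101] = f0 44 55 73 65 is 5 bytes > B = 4, so hash it first: H(key) = 61, then zero-pad to 4 bytes: K' = 61 00 00 00.
K' ⊕ ipad = 57 36 36 36.  K' ⊕ opad = 3d 5c 5c 5c.
Inner input = (K'⊕ipad) ∥ m = 57 36 36 36 ∥ af 2d.
Inner hash: sum = 87+54+54+54+175+45 = 469; mod 256 = 213 → d5.
Outer input = (K'⊕opad) ∥ inner = 3d 5c 5c 5c ∥ d5.
Outer hash (tag): sum = 61+92+92+92+213 = 550; mod 256 = 38 → 26.

26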